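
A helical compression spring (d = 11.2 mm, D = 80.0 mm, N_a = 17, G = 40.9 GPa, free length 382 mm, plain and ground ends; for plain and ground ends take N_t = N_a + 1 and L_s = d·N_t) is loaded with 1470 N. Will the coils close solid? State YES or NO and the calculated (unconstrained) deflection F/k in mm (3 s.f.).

k = Gd⁴/(8D³N_a) = (40.9×10³)(11.2⁴)/(8·80.0³·17) = 9.2424 N/mm
N_t = 18; L_s = 11.2·18 = 201.6 mm; δ_solid = L₀ − L_s = 382 − 201.6 = 180.4 mm
δ = F/k = 1470/9.2424 = 159.05 mm
δ < δ_solid → spring does not go solid

NO, δ = 159 mm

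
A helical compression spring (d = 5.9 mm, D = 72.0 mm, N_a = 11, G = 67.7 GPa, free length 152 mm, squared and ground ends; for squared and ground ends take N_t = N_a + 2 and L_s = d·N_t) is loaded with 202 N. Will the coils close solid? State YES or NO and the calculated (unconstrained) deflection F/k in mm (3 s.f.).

YES, δ = 80.9 mm

k = Gd⁴/(8D³N_a) = (67.7×10³)(5.9⁴)/(8·72.0³·11) = 2.4976 N/mm
N_t = 13; L_s = 5.9·13 = 76.7 mm; δ_solid = L₀ − L_s = 152 − 76.7 = 75.3 mm
δ = F/k = 202/2.4976 = 80.879 mm
δ ≥ δ_solid → spring goes solid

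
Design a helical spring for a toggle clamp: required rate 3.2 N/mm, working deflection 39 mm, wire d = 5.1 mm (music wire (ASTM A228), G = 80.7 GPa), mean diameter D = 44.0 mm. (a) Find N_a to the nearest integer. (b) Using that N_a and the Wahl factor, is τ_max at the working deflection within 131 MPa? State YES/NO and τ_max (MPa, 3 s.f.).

(a) 25 coils; (b) YES, τ_max = 123 MPa

N_a = Gd⁴/(8D³k) = (80.7×10³)(5.1⁴)/(8·44.0³·3.2) = 25.04 → N_a = 25
Actual rate k = Gd⁴/(8D³·25) = 3.2045 N/mm
Working load F = kδ = 3.2045·39 = 124.98 N
C = 44.0/5.1 = 8.6275; K_W = (4C−1)/(4C−4)+0.615/C = 1.1696
τ_max = K_W·8FD/(πd³) = 1.1696·105.56 = 123.47 MPa
τ_max ≤ 131 MPa → acceptable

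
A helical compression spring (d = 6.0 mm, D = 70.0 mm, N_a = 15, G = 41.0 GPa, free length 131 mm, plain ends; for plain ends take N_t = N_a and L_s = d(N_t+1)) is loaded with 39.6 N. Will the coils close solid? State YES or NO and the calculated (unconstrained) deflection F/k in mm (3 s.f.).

k = Gd⁴/(8D³N_a) = (41.0×10³)(6.0⁴)/(8·70.0³·15) = 1.291 N/mm
N_t = 15; L_s = 6.0·16 = 96 mm; δ_solid = L₀ − L_s = 131 − 96 = 35 mm
δ = F/k = 39.6/1.291 = 30.675 mm
δ < δ_solid → spring does not go solid

NO, δ = 30.7 mm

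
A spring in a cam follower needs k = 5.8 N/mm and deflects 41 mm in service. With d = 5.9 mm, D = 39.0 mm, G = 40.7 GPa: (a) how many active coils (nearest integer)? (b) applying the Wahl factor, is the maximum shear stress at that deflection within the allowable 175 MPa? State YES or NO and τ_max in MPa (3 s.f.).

(a) 18 coils; (b) YES, τ_max = 140 MPa

N_a = Gd⁴/(8D³k) = (40.7×10³)(5.9⁴)/(8·39.0³·5.8) = 17.92 → N_a = 18
Actual rate k = Gd⁴/(8D³·18) = 5.7736 N/mm
Working load F = kδ = 5.7736·41 = 236.72 N
C = 39.0/5.9 = 6.6102; K_W = (4C−1)/(4C−4)+0.615/C = 1.2267
τ_max = K_W·8FD/(πd³) = 1.2267·114.47 = 140.42 MPa
τ_max ≤ 175 MPa → acceptable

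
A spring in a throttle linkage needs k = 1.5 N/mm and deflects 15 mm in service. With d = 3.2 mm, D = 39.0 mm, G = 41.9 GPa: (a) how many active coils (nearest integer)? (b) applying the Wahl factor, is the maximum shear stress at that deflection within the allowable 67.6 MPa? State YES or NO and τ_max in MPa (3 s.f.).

N_a = Gd⁴/(8D³k) = (41.9×10³)(3.2⁴)/(8·39.0³·1.5) = 6.172 → N_a = 6
Actual rate k = Gd⁴/(8D³·6) = 1.543 N/mm
Working load F = kδ = 1.543·15 = 23.146 N
C = 39.0/3.2 = 12.1875; K_W = (4C−1)/(4C−4)+0.615/C = 1.1175
τ_max = K_W·8FD/(πd³) = 1.1175·70.15 = 78.392 MPa
τ_max > 67.6 MPa → exceeds allowable

(a) 6 coils; (b) NO, τ_max = 78.4 MPa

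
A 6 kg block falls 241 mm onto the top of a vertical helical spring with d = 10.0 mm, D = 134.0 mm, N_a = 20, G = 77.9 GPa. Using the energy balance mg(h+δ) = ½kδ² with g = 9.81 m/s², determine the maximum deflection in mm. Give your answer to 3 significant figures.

151 mm

k = Gd⁴/(8D³N_a) = (77.9×10³)(10.0⁴)/(8·134.0³·20) = 2.0235 N/mm
W = mg = 6 × 9.81 = 58.86 N
½kδ² − Wδ − Wh = 0 → δ = (W + √(W² + 2kWh))/k
δ = (58.86 + √(3464.5 + 57407.7))/2.0235 = (58.86 + 246.72)/2.0235 = 151.02 mm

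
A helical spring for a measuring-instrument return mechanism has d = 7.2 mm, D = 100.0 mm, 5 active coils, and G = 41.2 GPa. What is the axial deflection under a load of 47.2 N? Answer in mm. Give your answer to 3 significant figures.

k = Gd⁴/(8D³N_a) = (41.2×10³)(7.2⁴)/(8·100.0³·5) = 2.768 N/mm
δ = F/k = 47.2 / 2.768 = 17.052 mm

17.1 mm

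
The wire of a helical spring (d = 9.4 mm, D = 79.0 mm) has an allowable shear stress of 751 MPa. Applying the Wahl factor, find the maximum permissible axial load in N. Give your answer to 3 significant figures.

C = D/d = 79.0/9.4 = 8.4043
K_W = (4C−1)/(4C−4) + 0.615/C = 32.617/29.617 + 0.0732 = 1.1745
τ_max = K·8FD/(πd³) → F_max = τ_allow·πd³/(8DK)
F_max = 751·π·9.4³/(8·79.0·1.1745) = 1.9596e+06/742.27 = 2640.1 N

2640 N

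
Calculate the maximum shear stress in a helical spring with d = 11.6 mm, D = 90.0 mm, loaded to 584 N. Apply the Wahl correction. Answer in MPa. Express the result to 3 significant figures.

Spring index C = D/d = 90.0/11.6 = 7.7586
K_W = (4C−1)/(4C−4) + 0.615/C = 30.034/27.034 + 0.0793 = 1.1902
τ₀ = 8FD/(πd³) = 8·584·90.0/(π·11.6³) = 420480/4903.7 = 85.748 MPa
τ_max = K·τ₀ = 1.1902 × 85.748 = 102.06 MPa

102 MPa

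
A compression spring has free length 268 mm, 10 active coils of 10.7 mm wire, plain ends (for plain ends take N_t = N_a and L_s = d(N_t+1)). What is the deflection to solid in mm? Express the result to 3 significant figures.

N_t = 10; L_s = 10.7·11 = 117.7 mm
δ_solid = L₀ − L_s = 268 − 117.7 = 150.3 mm

150 mm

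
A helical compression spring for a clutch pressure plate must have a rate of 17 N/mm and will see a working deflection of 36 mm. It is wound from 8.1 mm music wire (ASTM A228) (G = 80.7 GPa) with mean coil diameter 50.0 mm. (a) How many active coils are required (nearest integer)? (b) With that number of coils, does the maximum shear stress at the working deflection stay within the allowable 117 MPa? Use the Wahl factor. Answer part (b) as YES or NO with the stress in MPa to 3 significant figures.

N_a = Gd⁴/(8D³k) = (80.7×10³)(8.1⁴)/(8·50.0³·17) = 20.43 → N_a = 20
Actual rate k = Gd⁴/(8D³·20) = 17.369 N/mm
Working load F = kδ = 17.369·36 = 625.3 N
C = 50.0/8.1 = 6.1728; K_W = (4C−1)/(4C−4)+0.615/C = 1.2446
τ_max = K_W·8FD/(πd³) = 1.2446·149.81 = 186.46 MPa
τ_max > 117 MPa → exceeds allowable

(a) 20 coils; (b) NO, τ_max = 186 MPa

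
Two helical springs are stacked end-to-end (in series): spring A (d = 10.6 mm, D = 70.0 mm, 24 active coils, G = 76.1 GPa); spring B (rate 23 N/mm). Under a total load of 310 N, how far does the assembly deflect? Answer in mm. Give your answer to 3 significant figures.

k_A = Gd⁴/(8D³N_a) = (76.1×10³)(10.6⁴)/(8·70.0³·24) = 14.589 N/mm
Series: 1/k_eq = 1/14.589 + 1/23 = 0.11203; k_eq = 8.9266 N/mm
δ = F/k_eq = 310/8.9266 = 34.728 mm

34.7 mm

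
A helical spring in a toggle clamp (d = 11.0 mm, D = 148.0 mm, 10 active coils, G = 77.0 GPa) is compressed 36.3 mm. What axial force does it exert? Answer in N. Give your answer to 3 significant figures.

158 N

k = Gd⁴/(8D³N_a) = (77.0×10³)(11.0⁴)/(8·148.0³·10) = 4.347 N/mm
F = k·δ = 4.347 × 36.3 = 157.79 N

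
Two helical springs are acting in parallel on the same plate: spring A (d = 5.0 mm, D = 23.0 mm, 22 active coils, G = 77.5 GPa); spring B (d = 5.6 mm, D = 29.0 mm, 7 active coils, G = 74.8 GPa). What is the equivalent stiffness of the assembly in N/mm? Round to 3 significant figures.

k_A = Gd⁴/(8D³N_a) = (77.5×10³)(5.0⁴)/(8·23.0³·22) = 22.62 N/mm
k_B = Gd⁴/(8D³N_a) = (74.8×10³)(5.6⁴)/(8·29.0³·7) = 53.861 N/mm
Parallel: k_eq = 22.62 + 53.861 = 76.48 N/mm

76.5 N/mm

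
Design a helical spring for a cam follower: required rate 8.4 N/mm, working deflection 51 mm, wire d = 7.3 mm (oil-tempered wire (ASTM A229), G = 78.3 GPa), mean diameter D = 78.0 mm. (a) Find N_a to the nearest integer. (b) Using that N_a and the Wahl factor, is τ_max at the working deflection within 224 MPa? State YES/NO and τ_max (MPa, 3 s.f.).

(a) 7 coils; (b) NO, τ_max = 247 MPa

N_a = Gd⁴/(8D³k) = (78.3×10³)(7.3⁴)/(8·78.0³·8.4) = 6.973 → N_a = 7
Actual rate k = Gd⁴/(8D³·7) = 8.3672 N/mm
Working load F = kδ = 8.3672·51 = 426.73 N
C = 78.0/7.3 = 10.6849; K_W = (4C−1)/(4C−4)+0.615/C = 1.1350
τ_max = K_W·8FD/(πd³) = 1.1350·217.88 = 247.29 MPa
τ_max > 224 MPa → exceeds allowable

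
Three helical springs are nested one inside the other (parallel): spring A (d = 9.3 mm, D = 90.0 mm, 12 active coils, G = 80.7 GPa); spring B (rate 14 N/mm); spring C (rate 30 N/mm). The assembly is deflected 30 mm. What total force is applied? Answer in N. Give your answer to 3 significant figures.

k_A = Gd⁴/(8D³N_a) = (80.7×10³)(9.3⁴)/(8·90.0³·12) = 8.6259 N/mm
Parallel: k_eq = 8.6259 + 14 + 30 = 52.626 N/mm
F = k_eq·δ = 52.626·30 = 1578.8 N

1580 N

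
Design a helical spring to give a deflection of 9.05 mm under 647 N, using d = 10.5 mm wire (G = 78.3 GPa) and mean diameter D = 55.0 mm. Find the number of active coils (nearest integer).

Required rate k = F/δ = 647/9.05 = 71.492 N/mm
N_a = Gd⁴/(8D³k) = (78.3×10³ × 10.5⁴)/(8 × 55.0³ × 71.492)
    = 9.51741e+08 / 9.51555e+07 = 10 → 10 coils

10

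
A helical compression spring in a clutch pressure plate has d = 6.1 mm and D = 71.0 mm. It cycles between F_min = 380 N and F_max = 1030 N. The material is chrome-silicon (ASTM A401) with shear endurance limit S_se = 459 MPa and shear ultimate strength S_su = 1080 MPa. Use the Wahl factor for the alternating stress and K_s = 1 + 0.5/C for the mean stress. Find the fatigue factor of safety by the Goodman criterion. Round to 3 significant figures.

C = D/d = 71.0/6.1 = 11.6393; K_W = (4C−1)/(4C−4)+0.615/C = 1.1233; K_s = 1+0.5/C = 1.0430
F_a = (F_max−F_min)/2 = 325 N; F_m = (F_max+F_min)/2 = 705 N
τ_a = K_W·8F_aD/(πd³) = 1.1233 × 258.88 = 290.8 MPa
τ_m = K_s·8F_mD/(πd³) = 1.0430 × 561.56 = 585.69 MPa
Goodman: 1/n_f = τ_a/S_se + τ_m/S_su = 290.8/459 + 585.69/1080 = 0.63356 + 0.54230 = 1.1759
n_f = 1/1.1759 = 0.8504

0.850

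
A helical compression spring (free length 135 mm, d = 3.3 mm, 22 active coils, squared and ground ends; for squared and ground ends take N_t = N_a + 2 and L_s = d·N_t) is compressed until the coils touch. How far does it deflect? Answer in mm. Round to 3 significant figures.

55.8 mm

N_t = 24; L_s = 3.3·24 = 79.2 mm
δ_solid = L₀ − L_s = 135 − 79.2 = 55.8 mm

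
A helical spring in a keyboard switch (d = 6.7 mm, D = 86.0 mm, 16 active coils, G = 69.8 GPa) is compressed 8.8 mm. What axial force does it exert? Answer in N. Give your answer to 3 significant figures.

15.2 N

k = Gd⁴/(8D³N_a) = (69.8×10³)(6.7⁴)/(8·86.0³·16) = 1.7276 N/mm
F = k·δ = 1.7276 × 8.8 = 15.203 N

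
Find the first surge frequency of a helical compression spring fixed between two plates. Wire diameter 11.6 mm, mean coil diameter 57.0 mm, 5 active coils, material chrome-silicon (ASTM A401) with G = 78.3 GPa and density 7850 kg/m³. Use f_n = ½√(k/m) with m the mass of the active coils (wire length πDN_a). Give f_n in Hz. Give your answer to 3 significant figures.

254 Hz

k = Gd⁴/(8D³N_a) = (78.3×10³)(11.6⁴)/(8·57.0³·5) = 191.39 N/mm = 1.9139e+05 N/m
Wire length L = πDN_a = π·57.0·5 = 895.35 mm
m = ρ·(πd²/4)·L = 7850 × 105.68×10⁻⁶ m² × 0.89535 m = 0.7428 kg
f_n = ½√(k/m) = 0.5·√(1.9139e+05/0.7428) = 0.5·√(2.5766e+05) = 253.8 Hz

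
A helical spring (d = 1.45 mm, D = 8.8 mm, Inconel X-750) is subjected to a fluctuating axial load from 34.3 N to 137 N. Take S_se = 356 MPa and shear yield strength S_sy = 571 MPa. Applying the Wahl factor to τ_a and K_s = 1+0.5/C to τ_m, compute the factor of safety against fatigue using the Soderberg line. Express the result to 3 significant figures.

0.397

C = D/d = 8.8/1.45 = 6.0690; K_W = (4C−1)/(4C−4)+0.615/C = 1.2493; K_s = 1+0.5/C = 1.0824
F_a = (F_max−F_min)/2 = 51.35 N; F_m = (F_max+F_min)/2 = 85.65 N
τ_a = K_W·8F_aD/(πd³) = 1.2493 × 377.45 = 471.55 MPa
τ_m = K_s·8F_mD/(πd³) = 1.0824 × 629.57 = 681.44 MPa
Soderberg: 1/n_f = τ_a/S_se + τ_m/S_sy = 471.55/356 + 681.44/571 = 1.32457 + 1.19342 = 2.518
n_f = 1/2.518 = 0.3971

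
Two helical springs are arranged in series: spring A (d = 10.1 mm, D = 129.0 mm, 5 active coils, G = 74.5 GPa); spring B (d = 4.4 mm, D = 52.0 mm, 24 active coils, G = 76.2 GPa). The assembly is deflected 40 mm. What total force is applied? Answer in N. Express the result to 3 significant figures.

37.9 N

k_A = Gd⁴/(8D³N_a) = (74.5×10³)(10.1⁴)/(8·129.0³·5) = 9.0284 N/mm
k_B = Gd⁴/(8D³N_a) = (76.2×10³)(4.4⁴)/(8·52.0³·24) = 1.0579 N/mm
Series: 1/k_eq = 1/9.0284 + 1/1.0579 = 1.056; k_eq = 0.94696 N/mm
F = k_eq·δ = 0.94696·40 = 37.878 N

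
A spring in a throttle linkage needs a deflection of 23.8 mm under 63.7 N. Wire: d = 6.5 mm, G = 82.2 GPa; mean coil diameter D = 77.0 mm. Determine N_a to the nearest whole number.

15

Required rate k = F/δ = 63.7/23.8 = 2.6765 N/mm
N_a = Gd⁴/(8D³k) = (82.2×10³ × 6.5⁴)/(8 × 77.0³ × 2.6765)
    = 1.46732e+08 / 9.77518e+06 = 15.01 → 15 coils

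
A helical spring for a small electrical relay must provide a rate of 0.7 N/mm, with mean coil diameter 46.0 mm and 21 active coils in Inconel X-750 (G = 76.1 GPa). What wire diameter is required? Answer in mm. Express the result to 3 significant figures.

d = (8D³N_a·k / G)^(1/4) = (8·46.0³·21·0.7 / (76.1×10³))^0.25
  = (150.42)^0.25 = 3.5021 mm

3.50 mm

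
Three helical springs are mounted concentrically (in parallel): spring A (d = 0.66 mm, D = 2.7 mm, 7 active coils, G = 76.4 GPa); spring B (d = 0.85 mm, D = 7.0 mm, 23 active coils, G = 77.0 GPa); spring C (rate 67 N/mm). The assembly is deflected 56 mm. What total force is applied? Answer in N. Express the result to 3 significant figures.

k_A = Gd⁴/(8D³N_a) = (76.4×10³)(0.66⁴)/(8·2.7³·7) = 13.152 N/mm
k_B = Gd⁴/(8D³N_a) = (77.0×10³)(0.85⁴)/(8·7.0³·23) = 0.63688 N/mm
Parallel: k_eq = 13.152 + 0.63688 + 67 = 80.789 N/mm
F = k_eq·δ = 80.789·56 = 4524.2 N

4520 N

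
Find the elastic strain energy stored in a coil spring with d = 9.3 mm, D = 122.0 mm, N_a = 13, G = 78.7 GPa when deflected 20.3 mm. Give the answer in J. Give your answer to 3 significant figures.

0.642 J

k = Gd⁴/(8D³N_a) = (78.7×10³)(9.3⁴)/(8·122.0³·13) = 3.1174 N/mm
U = ½kδ² = 0.5 × 3.1174 × 20.3² = 642.33 N·mm = 0.64233 J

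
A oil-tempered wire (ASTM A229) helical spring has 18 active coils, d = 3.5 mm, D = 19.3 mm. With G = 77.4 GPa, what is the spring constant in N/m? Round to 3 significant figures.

11200 N/m

k = Gd⁴/(8D³N_a) = (77.4×10³ × 3.5⁴) / (8 × 19.3³ × 18)
  = 1.16148e+07 / 1.03522e+06 = 11.22 N/mm = 11220 N/m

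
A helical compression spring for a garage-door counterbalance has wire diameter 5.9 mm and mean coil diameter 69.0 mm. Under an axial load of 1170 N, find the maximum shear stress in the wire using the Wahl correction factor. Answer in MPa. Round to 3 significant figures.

Spring index C = D/d = 69.0/5.9 = 11.6949
K_W = (4C−1)/(4C−4) + 0.615/C = 45.780/42.780 + 0.0526 = 1.1227
τ₀ = 8FD/(πd³) = 8·1170·69.0/(π·5.9³) = 645840/645.22 = 1001 MPa
τ_max = K·τ₀ = 1.1227 × 1001 = 1123.8 MPa

1120 MPa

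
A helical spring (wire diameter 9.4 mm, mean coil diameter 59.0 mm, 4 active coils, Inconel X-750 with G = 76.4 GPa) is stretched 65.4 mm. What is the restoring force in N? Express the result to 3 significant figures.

5940 N

k = Gd⁴/(8D³N_a) = (76.4×10³)(9.4⁴)/(8·59.0³·4) = 90.761 N/mm
F = k·δ = 90.761 × 65.4 = 5935.8 N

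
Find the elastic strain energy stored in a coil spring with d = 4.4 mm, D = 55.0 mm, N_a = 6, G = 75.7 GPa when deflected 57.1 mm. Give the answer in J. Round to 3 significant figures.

k = Gd⁴/(8D³N_a) = (75.7×10³)(4.4⁴)/(8·55.0³·6) = 3.5529 N/mm
U = ½kδ² = 0.5 × 3.5529 × 57.1² = 5791.9 N·mm = 5.7919 J

5.79 J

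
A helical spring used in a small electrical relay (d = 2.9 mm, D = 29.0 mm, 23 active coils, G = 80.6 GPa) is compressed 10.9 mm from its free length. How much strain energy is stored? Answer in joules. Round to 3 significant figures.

k = Gd⁴/(8D³N_a) = (80.6×10³)(2.9⁴)/(8·29.0³·23) = 1.2703 N/mm
U = ½kδ² = 0.5 × 1.2703 × 10.9² = 75.464 N·mm = 0.075464 J

0.0755 J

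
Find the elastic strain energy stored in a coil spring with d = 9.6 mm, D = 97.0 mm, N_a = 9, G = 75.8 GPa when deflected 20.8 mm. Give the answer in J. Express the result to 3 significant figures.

k = Gd⁴/(8D³N_a) = (75.8×10³)(9.6⁴)/(8·97.0³·9) = 9.7973 N/mm
U = ½kδ² = 0.5 × 9.7973 × 20.8² = 2119.4 N·mm = 2.1194 J

2.12 J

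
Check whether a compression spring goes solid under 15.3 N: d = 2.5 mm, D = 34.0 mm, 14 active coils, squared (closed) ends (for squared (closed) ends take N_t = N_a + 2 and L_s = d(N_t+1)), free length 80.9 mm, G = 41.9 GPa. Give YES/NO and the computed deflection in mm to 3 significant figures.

YES, δ = 41.2 mm

k = Gd⁴/(8D³N_a) = (41.9×10³)(2.5⁴)/(8·34.0³·14) = 0.37181 N/mm
N_t = 16; L_s = 2.5·17 = 42.5 mm; δ_solid = L₀ − L_s = 80.9 − 42.5 = 38.4 mm
δ = F/k = 15.3/0.37181 = 41.15 mm
δ ≥ δ_solid → spring goes solid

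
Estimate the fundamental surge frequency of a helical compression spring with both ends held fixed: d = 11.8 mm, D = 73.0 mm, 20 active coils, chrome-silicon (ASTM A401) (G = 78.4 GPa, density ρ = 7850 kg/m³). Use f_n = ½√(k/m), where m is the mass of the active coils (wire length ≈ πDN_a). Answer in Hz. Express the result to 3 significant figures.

39.4 Hz

k = Gd⁴/(8D³N_a) = (78.4×10³)(11.8⁴)/(8·73.0³·20) = 24.421 N/mm = 24421 N/m
Wire length L = πDN_a = π·73.0·20 = 4586.7 mm
m = ρ·(πd²/4)·L = 7850 × 109.36×10⁻⁶ m² × 4.5867 m = 3.9376 kg
f_n = ½√(k/m) = 0.5·√(24421/3.9376) = 0.5·√(6202) = 39.376 Hz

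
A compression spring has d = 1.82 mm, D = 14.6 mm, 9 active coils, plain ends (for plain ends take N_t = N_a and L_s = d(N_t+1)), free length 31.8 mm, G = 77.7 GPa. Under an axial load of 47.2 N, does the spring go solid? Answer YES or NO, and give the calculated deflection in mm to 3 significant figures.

NO, δ = 12.4 mm

k = Gd⁴/(8D³N_a) = (77.7×10³)(1.82⁴)/(8·14.6³·9) = 3.8047 N/mm
N_t = 9; L_s = 1.82·10 = 18.2 mm; δ_solid = L₀ − L_s = 31.8 − 18.2 = 13.6 mm
δ = F/k = 47.2/3.8047 = 12.406 mm
δ < δ_solid → spring does not go solid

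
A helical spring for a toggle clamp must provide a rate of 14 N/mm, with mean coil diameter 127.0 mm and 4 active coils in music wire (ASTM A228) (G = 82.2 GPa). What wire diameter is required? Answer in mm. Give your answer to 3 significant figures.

10.3 mm

d = (8D³N_a·k / G)^(1/4) = (8·127.0³·4·14 / (82.2×10³))^0.25
  = (11164)^0.25 = 10.2791 mm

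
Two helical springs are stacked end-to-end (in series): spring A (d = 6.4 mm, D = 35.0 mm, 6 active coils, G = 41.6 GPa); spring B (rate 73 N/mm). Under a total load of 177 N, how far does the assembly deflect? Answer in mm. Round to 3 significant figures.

7.64 mm

k_A = Gd⁴/(8D³N_a) = (41.6×10³)(6.4⁴)/(8·35.0³·6) = 33.913 N/mm
Series: 1/k_eq = 1/33.913 + 1/73 = 0.043186; k_eq = 23.156 N/mm
δ = F/k_eq = 177/23.156 = 7.6439 mm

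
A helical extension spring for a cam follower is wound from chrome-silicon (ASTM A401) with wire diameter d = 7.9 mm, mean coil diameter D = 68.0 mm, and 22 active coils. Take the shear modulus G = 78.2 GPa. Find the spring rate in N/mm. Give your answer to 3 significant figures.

k = Gd⁴/(8D³N_a) = (78.2×10³ × 7.9⁴) / (8 × 68.0³ × 22)
  = 3.0459e+08 / 5.534e+07 = 5.504 N/mm

5.50 N/mm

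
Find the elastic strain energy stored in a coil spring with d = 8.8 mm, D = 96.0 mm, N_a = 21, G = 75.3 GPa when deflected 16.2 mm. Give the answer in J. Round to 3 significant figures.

k = Gd⁴/(8D³N_a) = (75.3×10³)(8.8⁴)/(8·96.0³·21) = 3.0381 N/mm
U = ½kδ² = 0.5 × 3.0381 × 16.2² = 398.66 N·mm = 0.39866 J

0.399 J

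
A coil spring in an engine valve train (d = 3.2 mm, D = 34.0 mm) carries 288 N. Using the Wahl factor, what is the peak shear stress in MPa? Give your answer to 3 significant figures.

Spring index C = D/d = 34.0/3.2 = 10.6250
K_W = (4C−1)/(4C−4) + 0.615/C = 41.500/38.500 + 0.0579 = 1.1358
τ₀ = 8FD/(πd³) = 8·288·34.0/(π·3.2³) = 78336/102.94 = 760.96 MPa
τ_max = K·τ₀ = 1.1358 × 760.96 = 864.3 MPa

864 MPa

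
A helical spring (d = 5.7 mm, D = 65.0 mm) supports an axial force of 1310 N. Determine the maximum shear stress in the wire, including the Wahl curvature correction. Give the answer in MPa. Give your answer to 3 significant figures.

Spring index C = D/d = 65.0/5.7 = 11.4035
K_W = (4C−1)/(4C−4) + 0.615/C = 44.614/41.614 + 0.0539 = 1.1260
τ₀ = 8FD/(πd³) = 8·1310·65.0/(π·5.7³) = 681200/581.8 = 1170.8 MPa
τ_max = K·τ₀ = 1.1260 × 1170.8 = 1318.4 MPa

1320 MPa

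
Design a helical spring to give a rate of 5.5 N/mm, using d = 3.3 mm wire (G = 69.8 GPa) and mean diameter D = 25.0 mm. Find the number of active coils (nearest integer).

12

N_a = Gd⁴/(8D³k) = (69.8×10³ × 3.3⁴)/(8 × 25.0³ × 5.5)
    = 8.27773e+06 / 687500 = 12.04 → 12 coils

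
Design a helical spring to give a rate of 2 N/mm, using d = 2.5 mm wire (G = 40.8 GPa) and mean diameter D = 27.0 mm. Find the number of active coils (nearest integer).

N_a = Gd⁴/(8D³k) = (40.8×10³ × 2.5⁴)/(8 × 27.0³ × 2)
    = 1.59375e+06 / 314928 = 5.061 → 5 coils

5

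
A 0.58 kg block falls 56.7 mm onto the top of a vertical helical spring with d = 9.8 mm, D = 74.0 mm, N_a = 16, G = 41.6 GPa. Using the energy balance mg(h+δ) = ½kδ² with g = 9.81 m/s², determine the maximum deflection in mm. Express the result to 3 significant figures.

10.1 mm

k = Gd⁴/(8D³N_a) = (41.6×10³)(9.8⁴)/(8·74.0³·16) = 7.3976 N/mm
W = mg = 0.58 × 9.81 = 5.6898 N
½kδ² − Wδ − Wh = 0 → δ = (W + √(W² + 2kWh))/k
δ = (5.6898 + √(32.374 + 4773.12))/7.3976 = (5.6898 + 69.322)/7.3976 = 10.14 mm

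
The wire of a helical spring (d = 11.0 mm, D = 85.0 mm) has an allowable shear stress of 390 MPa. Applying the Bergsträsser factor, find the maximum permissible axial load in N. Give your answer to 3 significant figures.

2030 N

C = D/d = 85.0/11.0 = 7.7273
K_B = (4C+2)/(4C−3) = 32.909/27.909 = 1.1792
τ_max = K·8FD/(πd³) → F_max = τ_allow·πd³/(8DK)
F_max = 390·π·11.0³/(8·85.0·1.1792) = 1.6308e+06/801.82 = 2033.8 N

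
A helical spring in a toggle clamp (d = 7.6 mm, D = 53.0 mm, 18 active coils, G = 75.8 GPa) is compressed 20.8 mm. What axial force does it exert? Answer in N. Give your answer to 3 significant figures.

k = Gd⁴/(8D³N_a) = (75.8×10³)(7.6⁴)/(8·53.0³·18) = 11.796 N/mm
F = k·δ = 11.796 × 20.8 = 245.36 N

245 N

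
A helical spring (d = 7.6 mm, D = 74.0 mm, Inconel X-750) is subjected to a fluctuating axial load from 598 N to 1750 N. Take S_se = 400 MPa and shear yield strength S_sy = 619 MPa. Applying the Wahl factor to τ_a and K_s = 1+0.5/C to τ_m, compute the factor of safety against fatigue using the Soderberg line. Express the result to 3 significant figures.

0.638

C = D/d = 74.0/7.6 = 9.7368; K_W = (4C−1)/(4C−4)+0.615/C = 1.1490; K_s = 1+0.5/C = 1.0514
F_a = (F_max−F_min)/2 = 576 N; F_m = (F_max+F_min)/2 = 1174 N
τ_a = K_W·8F_aD/(πd³) = 1.1490 × 247.26 = 284.1 MPa
τ_m = K_s·8F_mD/(πd³) = 1.0514 × 503.96 = 529.84 MPa
Soderberg: 1/n_f = τ_a/S_se + τ_m/S_sy = 284.1/400 + 529.84/619 = 0.71026 + 0.85597 = 1.5662
n_f = 1/1.5662 = 0.6385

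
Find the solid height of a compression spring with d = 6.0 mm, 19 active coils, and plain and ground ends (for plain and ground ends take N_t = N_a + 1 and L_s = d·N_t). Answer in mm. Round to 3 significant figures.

plain and ground ends: N_t = N_a + 1 = 19 + 1 = 20
L_s = d·N_t = 6.0 × 20 = 120 mm

120 mm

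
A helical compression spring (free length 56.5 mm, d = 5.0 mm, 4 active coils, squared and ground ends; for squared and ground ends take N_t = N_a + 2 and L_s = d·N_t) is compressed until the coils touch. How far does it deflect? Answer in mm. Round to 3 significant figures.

N_t = 6; L_s = 5.0·6 = 30 mm
δ_solid = L₀ − L_s = 56.5 − 30 = 26.5 mm

26.5 mm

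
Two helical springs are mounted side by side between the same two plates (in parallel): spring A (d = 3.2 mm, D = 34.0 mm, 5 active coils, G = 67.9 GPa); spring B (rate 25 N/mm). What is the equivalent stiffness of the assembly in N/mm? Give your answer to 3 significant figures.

k_A = Gd⁴/(8D³N_a) = (67.9×10³)(3.2⁴)/(8·34.0³·5) = 4.5287 N/mm
Parallel: k_eq = 4.5287 + 25 = 29.529 N/mm

29.5 N/mm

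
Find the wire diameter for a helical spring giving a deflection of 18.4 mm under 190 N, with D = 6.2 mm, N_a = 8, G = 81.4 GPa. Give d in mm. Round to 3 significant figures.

Required rate k = F/δ = 190/18.4 = 10.326 N/mm
d = (8D³N_a·k / G)^(1/4) = (8·6.2³·8·10.326 / (81.4×10³))^0.25
  = (1.9349)^0.25 = 1.1794 mm

1.18 mm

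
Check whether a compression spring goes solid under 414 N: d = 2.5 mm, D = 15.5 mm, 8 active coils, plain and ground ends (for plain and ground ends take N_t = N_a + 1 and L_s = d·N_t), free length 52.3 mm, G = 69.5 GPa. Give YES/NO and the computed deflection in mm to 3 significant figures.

YES, δ = 36.3 mm

k = Gd⁴/(8D³N_a) = (69.5×10³)(2.5⁴)/(8·15.5³·8) = 11.391 N/mm
N_t = 9; L_s = 2.5·9 = 22.5 mm; δ_solid = L₀ − L_s = 52.3 − 22.5 = 29.8 mm
δ = F/k = 414/11.391 = 36.344 mm
δ ≥ δ_solid → spring goes solid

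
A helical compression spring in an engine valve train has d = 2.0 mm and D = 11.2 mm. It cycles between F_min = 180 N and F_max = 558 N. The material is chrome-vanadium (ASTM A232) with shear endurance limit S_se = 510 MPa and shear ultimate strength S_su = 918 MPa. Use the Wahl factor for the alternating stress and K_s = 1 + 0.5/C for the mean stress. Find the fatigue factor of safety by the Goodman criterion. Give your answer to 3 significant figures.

C = D/d = 11.2/2.0 = 5.6000; K_W = (4C−1)/(4C−4)+0.615/C = 1.2729; K_s = 1+0.5/C = 1.0893
F_a = (F_max−F_min)/2 = 189 N; F_m = (F_max+F_min)/2 = 369 N
τ_a = K_W·8F_aD/(πd³) = 1.2729 × 673.8 = 857.65 MPa
τ_m = K_s·8F_mD/(πd³) = 1.0893 × 1315.5 = 1433 MPa
Goodman: 1/n_f = τ_a/S_se + τ_m/S_su = 857.65/510 + 1433/918 = 1.68168 + 1.56097 = 3.2426
n_f = 1/3.2426 = 0.3084

0.308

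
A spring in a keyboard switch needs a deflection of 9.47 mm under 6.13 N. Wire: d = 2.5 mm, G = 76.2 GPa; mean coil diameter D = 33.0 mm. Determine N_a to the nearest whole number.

Required rate k = F/δ = 6.13/9.47 = 0.64731 N/mm
N_a = Gd⁴/(8D³k) = (76.2×10³ × 2.5⁴)/(8 × 33.0³ × 0.64731)
    = 2.97656e+06 / 186098 = 15.99 → 16 coils

16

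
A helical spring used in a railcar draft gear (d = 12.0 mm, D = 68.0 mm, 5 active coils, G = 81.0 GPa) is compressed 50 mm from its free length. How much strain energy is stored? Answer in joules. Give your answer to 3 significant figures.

k = Gd⁴/(8D³N_a) = (81.0×10³)(12.0⁴)/(8·68.0³·5) = 133.54 N/mm
U = ½kδ² = 0.5 × 133.54 × 50² = 1.6693e+05 N·mm = 166.93 J

167 J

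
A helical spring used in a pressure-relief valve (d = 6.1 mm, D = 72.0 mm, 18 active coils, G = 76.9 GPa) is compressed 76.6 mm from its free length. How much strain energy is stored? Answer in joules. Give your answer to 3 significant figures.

5.81 J

k = Gd⁴/(8D³N_a) = (76.9×10³)(6.1⁴)/(8·72.0³·18) = 1.981 N/mm
U = ½kδ² = 0.5 × 1.981 × 76.6² = 5811.8 N·mm = 5.8118 J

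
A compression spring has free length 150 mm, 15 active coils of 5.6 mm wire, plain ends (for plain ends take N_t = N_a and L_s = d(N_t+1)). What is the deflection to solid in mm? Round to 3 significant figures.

N_t = 15; L_s = 5.6·16 = 89.6 mm
δ_solid = L₀ − L_s = 150 − 89.6 = 60.4 mm

60.4 mm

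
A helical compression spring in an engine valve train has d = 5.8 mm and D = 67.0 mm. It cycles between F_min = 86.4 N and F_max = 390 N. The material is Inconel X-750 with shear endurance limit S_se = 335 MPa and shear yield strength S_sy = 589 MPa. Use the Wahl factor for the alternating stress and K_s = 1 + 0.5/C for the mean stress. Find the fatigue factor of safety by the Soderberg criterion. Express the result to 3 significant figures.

1.23

C = D/d = 67.0/5.8 = 11.5517; K_W = (4C−1)/(4C−4)+0.615/C = 1.1243; K_s = 1+0.5/C = 1.0433
F_a = (F_max−F_min)/2 = 151.8 N; F_m = (F_max+F_min)/2 = 238.2 N
τ_a = K_W·8F_aD/(πd³) = 1.1243 × 132.74 = 149.24 MPa
τ_m = K_s·8F_mD/(πd³) = 1.0433 × 208.29 = 217.31 MPa
Soderberg: 1/n_f = τ_a/S_se + τ_m/S_sy = 149.24/335 + 217.31/589 = 0.44550 + 0.36894 = 0.81444
n_f = 1/0.81444 = 1.228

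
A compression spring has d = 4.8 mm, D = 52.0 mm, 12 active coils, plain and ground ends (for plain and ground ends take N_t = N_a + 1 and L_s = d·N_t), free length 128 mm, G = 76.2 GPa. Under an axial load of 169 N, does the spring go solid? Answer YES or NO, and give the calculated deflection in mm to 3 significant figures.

k = Gd⁴/(8D³N_a) = (76.2×10³)(4.8⁴)/(8·52.0³·12) = 2.9967 N/mm
N_t = 13; L_s = 4.8·13 = 62.4 mm; δ_solid = L₀ − L_s = 128 − 62.4 = 65.6 mm
δ = F/k = 169/2.9967 = 56.396 mm
δ < δ_solid → spring does not go solid

NO, δ = 56.4 mm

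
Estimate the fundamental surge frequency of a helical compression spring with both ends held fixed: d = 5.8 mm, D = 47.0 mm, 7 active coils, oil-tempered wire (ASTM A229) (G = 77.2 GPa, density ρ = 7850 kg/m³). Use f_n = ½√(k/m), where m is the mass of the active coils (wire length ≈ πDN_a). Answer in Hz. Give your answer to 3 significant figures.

k = Gd⁴/(8D³N_a) = (77.2×10³)(5.8⁴)/(8·47.0³·7) = 15.026 N/mm = 15026 N/m
Wire length L = πDN_a = π·47.0·7 = 1033.6 mm
m = ρ·(πd²/4)·L = 7850 × 26.421×10⁻⁶ m² × 1.0336 m = 0.21437 kg
f_n = ½√(k/m) = 0.5·√(15026/0.21437) = 0.5·√(70095) = 132.38 Hz

132 Hz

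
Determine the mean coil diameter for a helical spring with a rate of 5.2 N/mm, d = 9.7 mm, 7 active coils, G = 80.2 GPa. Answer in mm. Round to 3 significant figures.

135 mm

D = (Gd⁴/(8N_a·k))^(1/3) = (80.2×10³·9.7⁴/(8·7·5.2))^(1/3)
  = (2.4382e+06)^(1/3) = 134.5933 mm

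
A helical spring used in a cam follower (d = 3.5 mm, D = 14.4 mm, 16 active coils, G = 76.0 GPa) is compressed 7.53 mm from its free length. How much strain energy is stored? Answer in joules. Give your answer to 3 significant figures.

0.846 J

k = Gd⁴/(8D³N_a) = (76.0×10³)(3.5⁴)/(8·14.4³·16) = 29.839 N/mm
U = ½kδ² = 0.5 × 29.839 × 7.53² = 845.96 N·mm = 0.84596 J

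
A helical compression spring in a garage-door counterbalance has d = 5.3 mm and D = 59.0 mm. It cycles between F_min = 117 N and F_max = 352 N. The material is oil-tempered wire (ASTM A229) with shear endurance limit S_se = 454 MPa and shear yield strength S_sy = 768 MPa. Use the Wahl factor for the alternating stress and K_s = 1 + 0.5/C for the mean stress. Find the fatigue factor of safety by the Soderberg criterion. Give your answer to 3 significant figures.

1.62

C = D/d = 59.0/5.3 = 11.1321; K_W = (4C−1)/(4C−4)+0.615/C = 1.1293; K_s = 1+0.5/C = 1.0449
F_a = (F_max−F_min)/2 = 117.5 N; F_m = (F_max+F_min)/2 = 234.5 N
τ_a = K_W·8F_aD/(πd³) = 1.1293 × 118.58 = 133.91 MPa
τ_m = K_s·8F_mD/(πd³) = 1.0449 × 236.65 = 247.28 MPa
Soderberg: 1/n_f = τ_a/S_se + τ_m/S_sy = 133.91/454 + 247.28/768 = 0.29495 + 0.32198 = 0.61693
n_f = 1/0.61693 = 1.621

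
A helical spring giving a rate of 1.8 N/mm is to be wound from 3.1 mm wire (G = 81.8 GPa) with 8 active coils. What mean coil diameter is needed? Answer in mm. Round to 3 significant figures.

D = (Gd⁴/(8N_a·k))^(1/3) = (81.8×10³·3.1⁴/(8·8·1.8))^(1/3)
  = (65576.4)^(1/3) = 40.3258 mm

40.3 mm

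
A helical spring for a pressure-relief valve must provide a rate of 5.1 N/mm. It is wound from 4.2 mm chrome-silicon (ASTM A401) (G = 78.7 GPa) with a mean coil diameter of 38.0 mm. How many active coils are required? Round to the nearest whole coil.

N_a = Gd⁴/(8D³k) = (78.7×10³ × 4.2⁴)/(8 × 38.0³ × 5.1)
    = 2.4489e+07 / 2.23878e+06 = 10.94 → 11 coils

11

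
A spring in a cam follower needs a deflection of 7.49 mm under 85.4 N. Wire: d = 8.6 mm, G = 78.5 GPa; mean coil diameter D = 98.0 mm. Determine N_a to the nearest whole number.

Required rate k = F/δ = 85.4/7.49 = 11.402 N/mm
N_a = Gd⁴/(8D³k) = (78.5×10³ × 8.6⁴)/(8 × 98.0³ × 11.402)
    = 4.29401e+08 / 8.58508e+07 = 5.002 → 5 coils

5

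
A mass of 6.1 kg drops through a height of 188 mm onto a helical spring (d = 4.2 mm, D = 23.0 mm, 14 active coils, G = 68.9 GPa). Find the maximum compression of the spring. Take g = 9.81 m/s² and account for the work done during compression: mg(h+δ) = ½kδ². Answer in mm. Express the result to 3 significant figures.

41.8 mm

k = Gd⁴/(8D³N_a) = (68.9×10³)(4.2⁴)/(8·23.0³·14) = 15.733 N/mm
W = mg = 6.1 × 9.81 = 59.841 N
½kδ² − Wδ − Wh = 0 → δ = (W + √(W² + 2kWh))/k
δ = (59.841 + √(3580.9 + 353999))/15.733 = (59.841 + 597.98)/15.733 = 41.811 mm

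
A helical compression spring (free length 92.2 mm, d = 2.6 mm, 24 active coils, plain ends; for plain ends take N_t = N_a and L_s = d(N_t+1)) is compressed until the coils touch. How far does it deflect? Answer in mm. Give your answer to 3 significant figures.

N_t = 24; L_s = 2.6·25 = 65 mm
δ_solid = L₀ − L_s = 92.2 − 65 = 27.2 mm

27.2 mm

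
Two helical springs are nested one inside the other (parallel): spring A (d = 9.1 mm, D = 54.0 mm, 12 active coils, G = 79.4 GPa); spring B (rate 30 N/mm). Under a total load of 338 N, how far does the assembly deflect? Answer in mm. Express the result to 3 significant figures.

5.12 mm

k_A = Gd⁴/(8D³N_a) = (79.4×10³)(9.1⁴)/(8·54.0³·12) = 36.019 N/mm
Parallel: k_eq = 36.019 + 30 = 66.019 N/mm
δ = F/k_eq = 338/66.019 = 5.1197 mm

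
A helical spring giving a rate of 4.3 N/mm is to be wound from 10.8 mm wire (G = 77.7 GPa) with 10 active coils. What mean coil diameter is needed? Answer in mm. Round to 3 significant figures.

145 mm

D = (Gd⁴/(8N_a·k))^(1/3) = (77.7×10³·10.8⁴/(8·10·4.3))^(1/3)
  = (3.07296e+06)^(1/3) = 145.3849 mm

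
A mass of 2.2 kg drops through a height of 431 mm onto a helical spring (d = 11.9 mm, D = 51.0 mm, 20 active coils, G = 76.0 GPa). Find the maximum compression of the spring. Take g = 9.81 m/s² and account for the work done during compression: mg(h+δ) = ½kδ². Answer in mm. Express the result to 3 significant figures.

k = Gd⁴/(8D³N_a) = (76.0×10³)(11.9⁴)/(8·51.0³·20) = 71.808 N/mm
W = mg = 2.2 × 9.81 = 21.582 N
½kδ² − Wδ − Wh = 0 → δ = (W + √(W² + 2kWh))/k
δ = (21.582 + √(465.78 + 1.33589e+06))/71.808 = (21.582 + 1156)/71.808 = 16.399 mm

16.4 mm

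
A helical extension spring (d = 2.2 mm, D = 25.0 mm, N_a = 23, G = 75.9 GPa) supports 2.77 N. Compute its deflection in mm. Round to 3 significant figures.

k = Gd⁴/(8D³N_a) = (75.9×10³)(2.2⁴)/(8·25.0³·23) = 0.61844 N/mm
δ = F/k = 2.77 / 0.61844 = 4.479 mm

4.48 mm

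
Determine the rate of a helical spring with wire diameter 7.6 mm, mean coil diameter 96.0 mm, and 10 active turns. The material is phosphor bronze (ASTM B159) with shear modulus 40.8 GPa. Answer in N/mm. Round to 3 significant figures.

1.92 N/mm

k = Gd⁴/(8D³N_a) = (40.8×10³ × 7.6⁴) / (8 × 96.0³ × 10)
  = 1.36118e+08 / 7.07789e+07 = 1.9231 N/mm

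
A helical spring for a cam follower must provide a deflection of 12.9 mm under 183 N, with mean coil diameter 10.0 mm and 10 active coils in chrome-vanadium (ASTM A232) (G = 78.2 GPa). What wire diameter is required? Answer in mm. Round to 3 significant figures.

Required rate k = F/δ = 183/12.9 = 14.186 N/mm
d = (8D³N_a·k / G)^(1/4) = (8·10.0³·10·14.186 / (78.2×10³))^0.25
  = (14.513)^0.25 = 1.9518 mm

1.95 mm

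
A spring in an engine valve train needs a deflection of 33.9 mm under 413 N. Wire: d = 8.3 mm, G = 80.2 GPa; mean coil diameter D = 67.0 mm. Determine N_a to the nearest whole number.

13

Required rate k = F/δ = 413/33.9 = 12.183 N/mm
N_a = Gd⁴/(8D³k) = (80.2×10³ × 8.3⁴)/(8 × 67.0³ × 12.183)
    = 3.80616e+08 / 2.93133e+07 = 12.98 → 13 coils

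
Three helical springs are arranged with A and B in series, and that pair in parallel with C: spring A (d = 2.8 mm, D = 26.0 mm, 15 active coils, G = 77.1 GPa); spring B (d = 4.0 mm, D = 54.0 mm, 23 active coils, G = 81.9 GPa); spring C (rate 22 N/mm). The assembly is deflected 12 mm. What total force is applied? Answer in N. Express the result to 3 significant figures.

271 N

k_A = Gd⁴/(8D³N_a) = (77.1×10³)(2.8⁴)/(8·26.0³·15) = 2.2469 N/mm
k_B = Gd⁴/(8D³N_a) = (81.9×10³)(4.0⁴)/(8·54.0³·23) = 0.72364 N/mm
Springs A,B series: k_AB = 1/(1/2.2469+1/0.72364) = 0.54736 N/mm; parallel with C: k_eq = 0.54736+22 = 22.547 N/mm
F = k_eq·δ = 22.547·12 = 270.57 N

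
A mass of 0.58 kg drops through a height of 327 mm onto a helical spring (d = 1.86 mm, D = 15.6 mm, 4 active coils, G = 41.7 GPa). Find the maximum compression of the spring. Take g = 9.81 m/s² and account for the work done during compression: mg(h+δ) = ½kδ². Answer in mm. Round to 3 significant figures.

31.5 mm

k = Gd⁴/(8D³N_a) = (41.7×10³)(1.86⁴)/(8·15.6³·4) = 4.1083 N/mm
W = mg = 0.58 × 9.81 = 5.6898 N
½kδ² − Wδ − Wh = 0 → δ = (W + √(W² + 2kWh))/k
δ = (5.6898 + √(32.374 + 15287.6))/4.1083 = (5.6898 + 123.77)/4.1083 = 31.513 mm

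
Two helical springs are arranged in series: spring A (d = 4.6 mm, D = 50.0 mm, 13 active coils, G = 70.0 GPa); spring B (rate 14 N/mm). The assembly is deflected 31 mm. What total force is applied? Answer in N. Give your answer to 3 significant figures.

k_A = Gd⁴/(8D³N_a) = (70.0×10³)(4.6⁴)/(8·50.0³·13) = 2.4109 N/mm
Series: 1/k_eq = 1/2.4109 + 1/14 = 0.4862; k_eq = 2.0567 N/mm
F = k_eq·δ = 2.0567·31 = 63.759 N

63.8 N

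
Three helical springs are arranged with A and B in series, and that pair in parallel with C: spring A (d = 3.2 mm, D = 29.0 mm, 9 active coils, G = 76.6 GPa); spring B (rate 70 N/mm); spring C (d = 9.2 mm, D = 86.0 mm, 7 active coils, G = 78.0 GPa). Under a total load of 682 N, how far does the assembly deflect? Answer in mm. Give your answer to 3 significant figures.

34.1 mm

k_A = Gd⁴/(8D³N_a) = (76.6×10³)(3.2⁴)/(8·29.0³·9) = 4.5741 N/mm
k_C = Gd⁴/(8D³N_a) = (78.0×10³)(9.2⁴)/(8·86.0³·7) = 15.688 N/mm
Springs A,B series: k_AB = 1/(1/4.5741+1/70) = 4.2935 N/mm; parallel with C: k_eq = 4.2935+15.688 = 19.981 N/mm
δ = F/k_eq = 682/19.981 = 34.132 mm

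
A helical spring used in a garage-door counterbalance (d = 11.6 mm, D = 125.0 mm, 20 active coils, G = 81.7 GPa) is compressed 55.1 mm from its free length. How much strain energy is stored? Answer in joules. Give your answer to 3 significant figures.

7.19 J

k = Gd⁴/(8D³N_a) = (81.7×10³)(11.6⁴)/(8·125.0³·20) = 4.7337 N/mm
U = ½kδ² = 0.5 × 4.7337 × 55.1² = 7185.8 N·mm = 7.1858 J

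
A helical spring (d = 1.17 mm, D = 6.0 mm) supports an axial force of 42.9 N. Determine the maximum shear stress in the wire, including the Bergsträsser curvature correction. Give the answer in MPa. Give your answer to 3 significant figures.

Spring index C = D/d = 6.0/1.17 = 5.1282
K_B = (4C+2)/(4C−3) = 22.513/17.513 = 1.2855
τ₀ = 8FD/(πd³) = 8·42.9·6.0/(π·1.17³) = 2059.2/5.0316 = 409.25 MPa
τ_max = K·τ₀ = 1.2855 × 409.25 = 526.1 MPa

526 MPa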